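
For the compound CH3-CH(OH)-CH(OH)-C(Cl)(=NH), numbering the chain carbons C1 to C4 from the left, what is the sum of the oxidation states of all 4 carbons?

Assign +1 per bond to O/N/halogen, −1 per bond to H or an electropositive element, and 0 per bond to carbon. Tallying each carbon:
C1: 1C, 3H → 0 − 3 = -3
C2: 2C, 1H, 1O → 0 − 1 + 1 = 0
C3: 2C, 1H, 1O → 0 − 1 + 1 = 0
C4: 1C, 2N, 1Cl → 0 + 2 + 1 = +3
Sum = -3 + 0 + 0 + 3 = 0.

0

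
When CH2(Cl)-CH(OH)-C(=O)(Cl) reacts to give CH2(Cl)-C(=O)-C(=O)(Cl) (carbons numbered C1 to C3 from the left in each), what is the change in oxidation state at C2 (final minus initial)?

Before: C2 has 2 bonds to C, 1 bond to H, 1 bond to O → oxidation state 0.
After: C2 has 2 bonds to C, 2 bonds to O → oxidation state +2.
Δ = +2 − (0) = +2, so this is an oxidation at C2.

+2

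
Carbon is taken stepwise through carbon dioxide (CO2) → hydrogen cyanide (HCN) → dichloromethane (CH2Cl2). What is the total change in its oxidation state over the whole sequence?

-4

Carbon oxidation states along the series — carbon dioxide: +4, hydrogen cyanide: +2, dichloromethane: 0.
Net change = 0 − (+4) = -4.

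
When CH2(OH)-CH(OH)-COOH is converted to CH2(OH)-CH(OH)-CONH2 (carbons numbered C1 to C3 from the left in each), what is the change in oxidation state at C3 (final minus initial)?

0

Before: C3 has 1 bond to C, 3 bonds to O → oxidation state +3.
After: C3 has 1 bond to C, 2 bonds to O, 1 bond to N → oxidation state +3.
Δ = +3 − (+3) = 0, so no net redox change at C3.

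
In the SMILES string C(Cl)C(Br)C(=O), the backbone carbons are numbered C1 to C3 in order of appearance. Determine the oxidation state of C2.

C2 has one bond to C (0), one bond to C (0), one bond to Br (+1), one bond to H (-1).
Oxidation state = 0 + 0 + 1 − 1 = 0.

0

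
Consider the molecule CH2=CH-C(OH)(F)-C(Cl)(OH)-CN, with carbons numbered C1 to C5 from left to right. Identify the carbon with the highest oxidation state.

Each bond to a more electronegative atom (O, N, halogen) counts +1, each bond to a less electronegative atom (H, metal, B, Si) counts −1, and each C–C bond counts 0. Tallying each carbon:
C1: 2C, 2H → 0 − 2 = -2
C2: 3C, 1H → 0 − 1 = -1
C3: 2C, 1O, 1F → 0 + 1 + 1 = +2
C4: 2C, 1O, 1Cl → 0 + 1 + 1 = +2
C5: 1C, 3N → 0 + 3 = +3
The most oxidised carbon is C5 at +3.

C5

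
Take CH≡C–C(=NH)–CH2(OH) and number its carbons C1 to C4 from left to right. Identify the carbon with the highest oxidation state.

Each bond to a more electronegative atom (O, N, halogen) counts +1, each bond to a less electronegative atom (H, metal, B, Si) counts −1, and each C–C bond counts 0. Tallying each carbon:
C1: 3C, 1H → 0 − 1 = -1
C2: 4C → 0 = 0
C3: 2C, 2N → 0 + 2 = +2
C4: 1C, 2H, 1O → 0 − 2 + 1 = -1
The most oxidised carbon is C3 at +2.

C3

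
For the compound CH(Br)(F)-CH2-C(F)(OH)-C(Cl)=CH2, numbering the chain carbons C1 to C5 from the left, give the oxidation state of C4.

+1

C4 has one bond to C (0), a double bond to C (2×0 = 0), one bond to Cl (+1).
Oxidation state = 0 + 0 + 1 = +1.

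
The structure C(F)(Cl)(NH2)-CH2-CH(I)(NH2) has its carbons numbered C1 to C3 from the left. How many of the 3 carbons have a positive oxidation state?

2

Assign +1 per bond to O/N/halogen, −1 per bond to H or an electropositive element, and 0 per bond to carbon. Tallying each carbon:
C1: 1C, 1N, 1F, 1Cl → 0 + 1 + 1 + 1 = +3
C2: 2C, 2H → 0 − 2 = -2
C3: 1C, 1H, 1N, 1I → 0 − 1 + 1 + 1 = +1
2 carbons (C1, C3) meet the condition.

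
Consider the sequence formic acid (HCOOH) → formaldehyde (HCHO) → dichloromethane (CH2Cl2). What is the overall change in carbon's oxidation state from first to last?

-2

Carbon oxidation states along the series — formic acid: +2, formaldehyde: 0, dichloromethane: 0.
Net change = 0 − (+2) = -2.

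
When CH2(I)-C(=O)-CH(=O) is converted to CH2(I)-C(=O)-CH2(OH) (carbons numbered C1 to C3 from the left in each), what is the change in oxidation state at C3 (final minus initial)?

-2

Before: C3 has 1 bond to C, 1 bond to H, 2 bonds to O → oxidation state +1.
After: C3 has 1 bond to C, 2 bonds to H, 1 bond to O → oxidation state -1.
Δ = -1 − (+1) = -2, so this is a reduction at C3.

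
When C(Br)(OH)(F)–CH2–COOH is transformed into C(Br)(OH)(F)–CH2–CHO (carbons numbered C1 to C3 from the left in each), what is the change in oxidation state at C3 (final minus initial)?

Before: C3 has 1 bond to C, 3 bonds to O → oxidation state +3.
After: C3 has 1 bond to C, 1 bond to H, 2 bonds to O → oxidation state +1.
Δ = +1 − (+3) = -2, so this is a reduction at C3.

-2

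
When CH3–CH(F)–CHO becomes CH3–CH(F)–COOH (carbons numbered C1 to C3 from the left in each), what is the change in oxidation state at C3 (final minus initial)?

Before: C3 has 1 bond to C, 1 bond to H, 2 bonds to O → oxidation state +1.
After: C3 has 1 bond to C, 3 bonds to O → oxidation state +3.
Δ = +3 − (+1) = +2, so this is an oxidation at C3.

+2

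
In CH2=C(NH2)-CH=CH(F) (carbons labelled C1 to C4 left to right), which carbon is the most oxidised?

C2

Tallying each carbon's bonds:
C1: 2C, 2H → 0 − 2 = -2
C2: 3C, 1N → 0 + 1 = +1
C3: 3C, 1H → 0 − 1 = -1
C4: 2C, 1H, 1F → 0 − 1 + 1 = 0
The most oxidised carbon is C2 at +1.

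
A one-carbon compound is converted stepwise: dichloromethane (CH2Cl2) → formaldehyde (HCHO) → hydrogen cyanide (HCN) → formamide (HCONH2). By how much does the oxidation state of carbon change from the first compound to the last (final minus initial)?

Carbon oxidation states along the series — dichloromethane: 0, formaldehyde: 0, hydrogen cyanide: +2, formamide: +2.
Net change = +2 − (0) = +2.

+2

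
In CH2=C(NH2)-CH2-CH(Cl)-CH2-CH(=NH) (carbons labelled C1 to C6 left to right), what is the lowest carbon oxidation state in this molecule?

Count +1 for every bond to an atom more electronegative than carbon and −1 for every bond to one less electronegative; C–C bonds are 0. Tallying each carbon:
C1: 2C, 2H → 0 − 2 = -2
C2: 3C, 1N → 0 + 1 = +1
C3: 2C, 2H → 0 − 2 = -2
C4: 2C, 1H, 1Cl → 0 − 1 + 1 = 0
C5: 2C, 2H → 0 − 2 = -2
C6: 1C, 1H, 2N → 0 − 1 + 2 = +1
The lowest value is -2.

-2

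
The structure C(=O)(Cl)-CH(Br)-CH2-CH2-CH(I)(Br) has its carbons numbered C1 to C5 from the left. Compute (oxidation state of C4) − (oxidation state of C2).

C4: 2C, 2H → 0 − 2 = -2
C2: 2C, 1H, 1Br → 0 − 1 + 1 = 0
Difference: -2 − (0) = -2.

-2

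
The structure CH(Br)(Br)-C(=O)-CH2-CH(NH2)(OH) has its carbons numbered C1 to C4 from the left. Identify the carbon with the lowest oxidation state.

Tallying each carbon's bonds:
C1: 1C, 1H, 2Br → 0 − 1 + 2 = +1
C2: 2C, 2O → 0 + 2 = +2
C3: 2C, 2H → 0 − 2 = -2
C4: 1C, 1H, 1O, 1N → 0 − 1 + 1 + 1 = +1
The most reduced carbon is C3 at -2.

C3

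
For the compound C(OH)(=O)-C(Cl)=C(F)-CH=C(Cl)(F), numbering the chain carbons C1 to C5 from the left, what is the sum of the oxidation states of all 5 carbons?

Bonds to more-electronegative neighbours contribute +1 each, bonds to H or metals contribute −1 each, and C–C bonds contribute 0. Tallying each carbon:
C1: 1C, 3O → 0 + 3 = +3
C2: 3C, 1Cl → 0 + 1 = +1
C3: 3C, 1F → 0 + 1 = +1
C4: 3C, 1H → 0 − 1 = -1
C5: 2C, 1F, 1Cl → 0 + 1 + 1 = +2
Sum = +3 + 1 + 1 − 1 + 2 = +6.

+6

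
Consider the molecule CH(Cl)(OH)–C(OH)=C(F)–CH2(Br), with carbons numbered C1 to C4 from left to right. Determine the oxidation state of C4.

-1

C4 has one bond to C (0), one bond to Br (+1), one bond to H (-1), one bond to H (-1).
Oxidation state = 0 + 1 − 1 − 1 = -1.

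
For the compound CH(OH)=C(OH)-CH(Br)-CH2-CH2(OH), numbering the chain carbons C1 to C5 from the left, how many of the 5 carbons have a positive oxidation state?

Tallying each carbon's bonds:
C1: 2C, 1H, 1O → 0 − 1 + 1 = 0
C2: 3C, 1O → 0 + 1 = +1
C3: 2C, 1H, 1Br → 0 − 1 + 1 = 0
C4: 2C, 2H → 0 − 2 = -2
C5: 1C, 2H, 1O → 0 − 2 + 1 = -1
1 carbon (C2) meets the condition.

1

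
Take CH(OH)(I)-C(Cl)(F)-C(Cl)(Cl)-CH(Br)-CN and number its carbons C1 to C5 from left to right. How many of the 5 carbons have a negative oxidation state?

0

Bonds to more-electronegative neighbours contribute +1 each, bonds to H or metals contribute −1 each, and C–C bonds contribute 0. Tallying each carbon:
C1: 1C, 1H, 1O, 1I → 0 − 1 + 1 + 1 = +1
C2: 2C, 1F, 1Cl → 0 + 1 + 1 = +2
C3: 2C, 2Cl → 0 + 2 = +2
C4: 2C, 1H, 1Br → 0 − 1 + 1 = 0
C5: 1C, 3N → 0 + 3 = +3
0 carbons meet the condition.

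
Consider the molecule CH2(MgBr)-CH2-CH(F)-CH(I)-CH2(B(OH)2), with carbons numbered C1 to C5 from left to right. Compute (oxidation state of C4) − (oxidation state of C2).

C4: 2C, 1H, 1I → 0 − 1 + 1 = 0
C2: 2C, 2H → 0 − 2 = -2
Difference: 0 − (-2) = +2.

+2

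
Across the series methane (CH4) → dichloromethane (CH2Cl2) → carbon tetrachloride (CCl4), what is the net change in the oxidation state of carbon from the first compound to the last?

+8

Carbon oxidation states along the series — methane: -4, dichloromethane: 0, carbon tetrachloride: +4.
Net change = +4 − (-4) = +8.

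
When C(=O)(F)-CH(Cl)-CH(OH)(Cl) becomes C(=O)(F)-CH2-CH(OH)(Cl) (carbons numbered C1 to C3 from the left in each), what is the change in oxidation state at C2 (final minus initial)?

Before: C2 has 2 bonds to C, 1 bond to H, 1 bond to Cl → oxidation state 0.
After: C2 has 2 bonds to C, 2 bonds to H → oxidation state -2.
Δ = -2 − (0) = -2, so this is a reduction at C2.

-2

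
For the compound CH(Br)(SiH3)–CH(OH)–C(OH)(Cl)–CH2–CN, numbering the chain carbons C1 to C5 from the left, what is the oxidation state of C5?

C5 has one bond to C (0), a triple bond to N (3×+1 = +3).
Oxidation state = 0 + 3 = +3.

+3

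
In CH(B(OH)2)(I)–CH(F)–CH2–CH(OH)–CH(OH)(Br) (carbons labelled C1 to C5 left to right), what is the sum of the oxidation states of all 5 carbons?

Bonds to more-electronegative neighbours contribute +1 each, bonds to H or metals contribute −1 each, and C–C bonds contribute 0. Tallying each carbon:
C1: 1C, 1H, 1I, 1B → 0 − 1 + 1 − 1 = -1
C2: 2C, 1H, 1F → 0 − 1 + 1 = 0
C3: 2C, 2H → 0 − 2 = -2
C4: 2C, 1H, 1O → 0 − 1 + 1 = 0
C5: 1C, 1H, 1O, 1Br → 0 − 1 + 1 + 1 = +1
Sum = -1 + 0 − 2 + 0 + 1 = -2.

-2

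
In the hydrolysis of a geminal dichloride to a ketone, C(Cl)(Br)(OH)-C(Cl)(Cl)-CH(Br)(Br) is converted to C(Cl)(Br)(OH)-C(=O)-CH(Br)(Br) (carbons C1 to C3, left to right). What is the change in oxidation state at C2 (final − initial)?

0

Before: C2 has 2 bonds to C, 2 bonds to Cl → oxidation state +2.
After: C2 has 2 bonds to C, 2 bonds to O → oxidation state +2.
Δ = +2 − (+2) = 0, so no net redox change at C2.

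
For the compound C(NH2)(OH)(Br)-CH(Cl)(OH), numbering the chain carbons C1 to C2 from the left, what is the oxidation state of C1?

+3

C1 has one bond to C (0), one bond to N (+1), one bond to O (+1), one bond to Br (+1).
Oxidation state = 0 + 1 + 1 + 1 = +3.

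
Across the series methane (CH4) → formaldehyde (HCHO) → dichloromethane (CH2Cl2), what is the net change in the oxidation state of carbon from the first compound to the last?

Carbon oxidation states along the series — methane: -4, formaldehyde: 0, dichloromethane: 0.
Net change = 0 − (-4) = +4.

+4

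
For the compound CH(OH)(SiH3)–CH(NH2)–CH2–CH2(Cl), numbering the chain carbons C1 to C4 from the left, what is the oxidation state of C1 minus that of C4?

C1: 1C, 1H, 1O, 1Si → 0 − 1 + 1 − 1 = -1
C4: 1C, 2H, 1Cl → 0 − 2 + 1 = -1
Difference: -1 − (-1) = 0.

0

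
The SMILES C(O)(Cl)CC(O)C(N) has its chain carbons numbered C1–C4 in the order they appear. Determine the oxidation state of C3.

C3 has one bond to C (0), one bond to C (0), one bond to O (+1), one bond to H (-1).
Oxidation state = 0 + 0 + 1 − 1 = 0.

0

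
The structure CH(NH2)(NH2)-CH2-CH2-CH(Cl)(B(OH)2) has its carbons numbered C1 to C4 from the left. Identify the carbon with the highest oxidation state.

C1

Assign +1 per bond to O/N/halogen, −1 per bond to H or an electropositive element, and 0 per bond to carbon. Tallying each carbon:
C1: 1C, 1H, 2N → 0 − 1 + 2 = +1
C2: 2C, 2H → 0 − 2 = -2
C3: 2C, 2H → 0 − 2 = -2
C4: 1C, 1H, 1Cl, 1B → 0 − 1 + 1 − 1 = -1
The most oxidised carbon is C1 at +1.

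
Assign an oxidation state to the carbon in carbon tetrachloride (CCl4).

Each bond to a more electronegative atom (O, N, halogen) counts +1, each bond to a less electronegative atom (H, metal, B, Si) counts −1, and each C–C bond counts 0.
The carbon has one bond to Cl (+1), one bond to Cl (+1), one bond to Cl (+1), one bond to Cl (+1).
Oxidation state = +1 + 1 + 1 + 1 = +4.

+4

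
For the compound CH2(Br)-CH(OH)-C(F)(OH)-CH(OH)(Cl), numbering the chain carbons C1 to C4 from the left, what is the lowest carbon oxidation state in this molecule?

-1

Tallying each carbon's bonds:
C1: 1C, 2H, 1Br → 0 − 2 + 1 = -1
C2: 2C, 1H, 1O → 0 − 1 + 1 = 0
C3: 2C, 1O, 1F → 0 + 1 + 1 = +2
C4: 1C, 1H, 1O, 1Cl → 0 − 1 + 1 + 1 = +1
The lowest value is -1.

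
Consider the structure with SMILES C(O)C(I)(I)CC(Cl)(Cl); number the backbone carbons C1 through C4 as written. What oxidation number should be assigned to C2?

C2 has one bond to C (0), one bond to C (0), one bond to I (+1), one bond to I (+1).
Oxidation state = 0 + 0 + 1 + 1 = +2.

+2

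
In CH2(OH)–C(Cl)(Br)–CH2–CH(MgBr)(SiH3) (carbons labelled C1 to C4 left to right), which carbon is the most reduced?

C4

Each bond to a more electronegative atom (O, N, halogen) counts +1, each bond to a less electronegative atom (H, metal, B, Si) counts −1, and each C–C bond counts 0. Tallying each carbon:
C1: 1C, 2H, 1O → 0 − 2 + 1 = -1
C2: 2C, 1Cl, 1Br → 0 + 1 + 1 = +2
C3: 2C, 2H → 0 − 2 = -2
C4: 1C, 1H, 1Mg, 1Si → 0 − 1 − 1 − 1 = -3
The most reduced carbon is C4 at -3.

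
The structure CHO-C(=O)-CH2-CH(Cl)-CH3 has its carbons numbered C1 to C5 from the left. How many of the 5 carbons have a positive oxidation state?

Tallying each carbon's bonds:
C1: 1C, 1H, 2O → 0 − 1 + 2 = +1
C2: 2C, 2O → 0 + 2 = +2
C3: 2C, 2H → 0 − 2 = -2
C4: 2C, 1H, 1Cl → 0 − 1 + 1 = 0
C5: 1C, 3H → 0 − 3 = -3
2 carbons (C1, C2) meet the condition.

2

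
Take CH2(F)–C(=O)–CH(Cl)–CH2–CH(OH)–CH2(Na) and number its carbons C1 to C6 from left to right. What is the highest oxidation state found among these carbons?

+2

Count +1 for every bond to an atom more electronegative than carbon and −1 for every bond to one less electronegative; C–C bonds are 0. Tallying each carbon:
C1: 1C, 2H, 1F → 0 − 2 + 1 = -1
C2: 2C, 2O → 0 + 2 = +2
C3: 2C, 1H, 1Cl → 0 − 1 + 1 = 0
C4: 2C, 2H → 0 − 2 = -2
C5: 2C, 1H, 1O → 0 − 1 + 1 = 0
C6: 1C, 2H, 1Na → 0 − 2 − 1 = -3
The highest value is +2.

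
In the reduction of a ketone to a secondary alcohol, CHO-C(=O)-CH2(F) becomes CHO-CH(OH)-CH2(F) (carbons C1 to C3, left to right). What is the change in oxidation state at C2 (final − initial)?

-2

Before: C2 has 2 bonds to C, 2 bonds to O → oxidation state +2.
After: C2 has 2 bonds to C, 1 bond to H, 1 bond to O → oxidation state 0.
Δ = 0 − (+2) = -2, so this is a reduction at C2.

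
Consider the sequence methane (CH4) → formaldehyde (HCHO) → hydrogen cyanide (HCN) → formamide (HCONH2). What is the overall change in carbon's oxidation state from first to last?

Carbon oxidation states along the series — methane: -4, formaldehyde: 0, hydrogen cyanide: +2, formamide: +2.
Net change = +2 − (-4) = +6.

+6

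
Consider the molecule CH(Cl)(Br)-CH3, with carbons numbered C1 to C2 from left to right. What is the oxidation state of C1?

+1

C1 has one bond to C (0), one bond to H (-1), one bond to Cl (+1), one bond to Br (+1).
Oxidation state = 0 − 1 + 1 + 1 = +1.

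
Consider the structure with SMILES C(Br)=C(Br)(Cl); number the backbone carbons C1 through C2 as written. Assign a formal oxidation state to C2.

Each bond to a more electronegative atom (O, N, halogen) counts +1, each bond to a less electronegative atom (H, metal, B, Si) counts −1, and each C–C bond counts 0.
C2 has a double bond to C (2×0 = 0), one bond to Br (+1), one bond to Cl (+1).
Oxidation state = 0 + 1 + 1 = +2.

+2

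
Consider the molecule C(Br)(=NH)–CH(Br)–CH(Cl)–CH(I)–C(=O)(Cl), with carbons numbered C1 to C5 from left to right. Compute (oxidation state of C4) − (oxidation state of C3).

C4: 2C, 1H, 1I → 0 − 1 + 1 = 0
C3: 2C, 1H, 1Cl → 0 − 1 + 1 = 0
Difference: 0 − (0) = 0.

0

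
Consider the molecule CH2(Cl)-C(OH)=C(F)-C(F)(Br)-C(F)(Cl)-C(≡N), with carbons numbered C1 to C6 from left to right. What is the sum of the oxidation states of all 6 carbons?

+8

Bonds to more-electronegative neighbours contribute +1 each, bonds to H or metals contribute −1 each, and C–C bonds contribute 0. Tallying each carbon:
C1: 1C, 2H, 1Cl → 0 − 2 + 1 = -1
C2: 3C, 1O → 0 + 1 = +1
C3: 3C, 1F → 0 + 1 = +1
C4: 2C, 1F, 1Br → 0 + 1 + 1 = +2
C5: 2C, 1F, 1Cl → 0 + 1 + 1 = +2
C6: 1C, 3N → 0 + 3 = +3
Sum = -1 + 1 + 1 + 2 + 2 + 3 = +8.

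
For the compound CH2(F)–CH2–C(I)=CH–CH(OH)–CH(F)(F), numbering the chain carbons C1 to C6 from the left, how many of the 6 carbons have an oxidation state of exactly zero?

1

Count +1 for every bond to an atom more electronegative than carbon and −1 for every bond to one less electronegative; C–C bonds are 0. Tallying each carbon:
C1: 1C, 2H, 1F → 0 − 2 + 1 = -1
C2: 2C, 2H → 0 − 2 = -2
C3: 3C, 1I → 0 + 1 = +1
C4: 3C, 1H → 0 − 1 = -1
C5: 2C, 1H, 1O → 0 − 1 + 1 = 0
C6: 1C, 1H, 2F → 0 − 1 + 2 = +1
1 carbon (C5) meets the condition.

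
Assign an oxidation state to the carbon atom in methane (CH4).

-4

The carbon has one bond to H (-1), one bond to H (-1), one bond to H (-1), one bond to H (-1).
Oxidation state = -1 − 1 − 1 − 1 = -4.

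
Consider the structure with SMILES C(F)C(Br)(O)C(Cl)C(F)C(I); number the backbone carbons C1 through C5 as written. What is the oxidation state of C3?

0

C3 has one bond to C (0), one bond to C (0), one bond to Cl (+1), one bond to H (-1).
Oxidation state = 0 + 0 + 1 − 1 = 0.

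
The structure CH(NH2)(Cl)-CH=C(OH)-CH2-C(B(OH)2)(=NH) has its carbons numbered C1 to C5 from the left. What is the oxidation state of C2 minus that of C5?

-2

C2: 3C, 1H → 0 − 1 = -1
C5: 1C, 2N, 1B → 0 + 2 − 1 = +1
Difference: -1 − (+1) = -2.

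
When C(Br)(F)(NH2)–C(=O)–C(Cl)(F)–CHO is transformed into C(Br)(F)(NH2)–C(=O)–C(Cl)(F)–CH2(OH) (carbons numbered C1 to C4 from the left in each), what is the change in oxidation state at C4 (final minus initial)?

-2

Before: C4 has 1 bond to C, 1 bond to H, 2 bonds to O → oxidation state +1.
After: C4 has 1 bond to C, 2 bonds to H, 1 bond to O → oxidation state -1.
Δ = -1 − (+1) = -2, so this is a reduction at C4.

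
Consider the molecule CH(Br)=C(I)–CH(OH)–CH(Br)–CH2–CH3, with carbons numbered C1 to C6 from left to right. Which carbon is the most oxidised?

Tallying each carbon's bonds:
C1: 2C, 1H, 1Br → 0 − 1 + 1 = 0
C2: 3C, 1I → 0 + 1 = +1
C3: 2C, 1H, 1O → 0 − 1 + 1 = 0
C4: 2C, 1H, 1Br → 0 − 1 + 1 = 0
C5: 2C, 2H → 0 − 2 = -2
C6: 1C, 3H → 0 − 3 = -3
The most oxidised carbon is C2 at +1.

C2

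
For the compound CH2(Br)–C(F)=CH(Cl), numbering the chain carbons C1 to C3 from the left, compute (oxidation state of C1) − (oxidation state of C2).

C1: 1C, 2H, 1Br → 0 − 2 + 1 = -1
C2: 3C, 1F → 0 + 1 = +1
Difference: -1 − (+1) = -2.

-2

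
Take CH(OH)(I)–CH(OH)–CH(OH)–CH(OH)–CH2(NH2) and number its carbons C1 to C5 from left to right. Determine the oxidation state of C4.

0

Count +1 for every bond to an atom more electronegative than carbon and −1 for every bond to one less electronegative; C–C bonds are 0.
C4 has one bond to C (0), one bond to C (0), one bond to H (-1), one bond to O (+1).
Oxidation state = 0 + 0 − 1 + 1 = 0.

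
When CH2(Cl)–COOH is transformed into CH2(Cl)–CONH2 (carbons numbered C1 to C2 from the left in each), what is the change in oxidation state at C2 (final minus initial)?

Before: C2 has 1 bond to C, 3 bonds to O → oxidation state +3.
After: C2 has 1 bond to C, 2 bonds to O, 1 bond to N → oxidation state +3.
Δ = +3 − (+3) = 0, so no net redox change at C2.

0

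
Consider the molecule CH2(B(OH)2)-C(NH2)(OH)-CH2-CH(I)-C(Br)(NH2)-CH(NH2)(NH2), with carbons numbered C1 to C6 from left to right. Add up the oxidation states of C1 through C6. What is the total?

Tallying each carbon's bonds:
C1: 1C, 2H, 1B → 0 − 2 − 1 = -3
C2: 2C, 1O, 1N → 0 + 1 + 1 = +2
C3: 2C, 2H → 0 − 2 = -2
C4: 2C, 1H, 1I → 0 − 1 + 1 = 0
C5: 2C, 1N, 1Br → 0 + 1 + 1 = +2
C6: 1C, 1H, 2N → 0 − 1 + 2 = +1
Sum = -3 + 2 − 2 + 0 + 2 + 1 = 0.

0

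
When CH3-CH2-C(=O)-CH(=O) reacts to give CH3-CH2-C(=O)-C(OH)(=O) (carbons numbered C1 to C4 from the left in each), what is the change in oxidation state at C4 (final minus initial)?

Before: C4 has 1 bond to C, 1 bond to H, 2 bonds to O → oxidation state +1.
After: C4 has 1 bond to C, 3 bonds to O → oxidation state +3.
Δ = +3 − (+1) = +2, so this is an oxidation at C4.

+2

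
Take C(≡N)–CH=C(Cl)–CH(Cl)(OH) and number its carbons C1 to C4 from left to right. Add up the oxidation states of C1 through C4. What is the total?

+4

Assign +1 per bond to O/N/halogen, −1 per bond to H or an electropositive element, and 0 per bond to carbon. Tallying each carbon:
C1: 1C, 3N → 0 + 3 = +3
C2: 3C, 1H → 0 − 1 = -1
C3: 3C, 1Cl → 0 + 1 = +1
C4: 1C, 1H, 1O, 1Cl → 0 − 1 + 1 + 1 = +1
Sum = +3 − 1 + 1 + 1 = +4.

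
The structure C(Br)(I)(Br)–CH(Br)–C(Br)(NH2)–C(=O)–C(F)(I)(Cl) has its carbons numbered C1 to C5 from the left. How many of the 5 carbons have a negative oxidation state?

Tallying each carbon's bonds:
C1: 1C, 2Br, 1I → 0 + 2 + 1 = +3
C2: 2C, 1H, 1Br → 0 − 1 + 1 = 0
C3: 2C, 1N, 1Br → 0 + 1 + 1 = +2
C4: 2C, 2O → 0 + 2 = +2
C5: 1C, 1F, 1Cl, 1I → 0 + 1 + 1 + 1 = +3
0 carbons meet the condition.

0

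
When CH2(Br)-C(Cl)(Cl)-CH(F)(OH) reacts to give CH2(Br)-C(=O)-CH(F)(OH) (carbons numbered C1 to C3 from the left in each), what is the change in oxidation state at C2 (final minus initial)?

Before: C2 has 2 bonds to C, 2 bonds to Cl → oxidation state +2.
After: C2 has 2 bonds to C, 2 bonds to O → oxidation state +2.
Δ = +2 − (+2) = 0, so no net redox change at C2.

0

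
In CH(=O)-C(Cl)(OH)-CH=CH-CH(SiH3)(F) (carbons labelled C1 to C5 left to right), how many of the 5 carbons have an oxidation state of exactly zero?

Tallying each carbon's bonds:
C1: 1C, 1H, 2O → 0 − 1 + 2 = +1
C2: 2C, 1O, 1Cl → 0 + 1 + 1 = +2
C3: 3C, 1H → 0 − 1 = -1
C4: 3C, 1H → 0 − 1 = -1
C5: 1C, 1H, 1F, 1Si → 0 − 1 + 1 − 1 = -1
0 carbons meet the condition.

0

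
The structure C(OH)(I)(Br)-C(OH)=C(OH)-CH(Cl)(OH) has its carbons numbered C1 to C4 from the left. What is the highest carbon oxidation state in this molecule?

Bonds to more-electronegative neighbours contribute +1 each, bonds to H or metals contribute −1 each, and C–C bonds contribute 0. Tallying each carbon:
C1: 1C, 1O, 1Br, 1I → 0 + 1 + 1 + 1 = +3
C2: 3C, 1O → 0 + 1 = +1
C3: 3C, 1O → 0 + 1 = +1
C4: 1C, 1H, 1O, 1Cl → 0 − 1 + 1 + 1 = +1
The highest value is +3.

+3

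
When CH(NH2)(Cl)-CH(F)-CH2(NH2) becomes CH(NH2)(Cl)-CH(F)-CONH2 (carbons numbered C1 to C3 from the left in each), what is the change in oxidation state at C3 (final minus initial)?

+4

Before: C3 has 1 bond to C, 2 bonds to H, 1 bond to N → oxidation state -1.
After: C3 has 1 bond to C, 2 bonds to O, 1 bond to N → oxidation state +3.
Δ = +3 − (-1) = +4, so this is an oxidation at C3.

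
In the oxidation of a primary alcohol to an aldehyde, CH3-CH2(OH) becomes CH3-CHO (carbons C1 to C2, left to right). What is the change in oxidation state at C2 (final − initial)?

Before: C2 has 1 bond to C, 2 bonds to H, 1 bond to O → oxidation state -1.
After: C2 has 1 bond to C, 1 bond to H, 2 bonds to O → oxidation state +1.
Δ = +1 − (-1) = +2, so this is an oxidation at C2.

+2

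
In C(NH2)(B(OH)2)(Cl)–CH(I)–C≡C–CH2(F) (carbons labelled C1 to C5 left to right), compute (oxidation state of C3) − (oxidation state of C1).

-1

C3: 4C → 0 = 0
C1: 1C, 1N, 1Cl, 1B → 0 + 1 + 1 − 1 = +1
Difference: 0 − (+1) = -1.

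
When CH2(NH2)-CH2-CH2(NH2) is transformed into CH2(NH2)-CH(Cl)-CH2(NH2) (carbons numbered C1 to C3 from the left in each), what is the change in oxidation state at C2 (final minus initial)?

Before: C2 has 2 bonds to C, 2 bonds to H → oxidation state -2.
After: C2 has 2 bonds to C, 1 bond to H, 1 bond to Cl → oxidation state 0.
Δ = 0 − (-2) = +2, so this is an oxidation at C2.

+2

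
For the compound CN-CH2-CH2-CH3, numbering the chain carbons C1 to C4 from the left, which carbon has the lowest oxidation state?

C4

Tallying each carbon's bonds:
C1: 1C, 3N → 0 + 3 = +3
C2: 2C, 2H → 0 − 2 = -2
C3: 2C, 2H → 0 − 2 = -2
C4: 1C, 3H → 0 − 3 = -3
The most reduced carbon is C4 at -3.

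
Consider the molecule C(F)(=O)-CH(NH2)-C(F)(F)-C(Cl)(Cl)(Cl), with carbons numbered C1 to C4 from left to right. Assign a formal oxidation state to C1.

+3

Assign +1 per bond to O/N/halogen, −1 per bond to H or an electropositive element, and 0 per bond to carbon.
C1 has one bond to C (0), one bond to F (+1), a double bond to O (2×+1 = +2).
Oxidation state = 0 + 1 + 2 = +3.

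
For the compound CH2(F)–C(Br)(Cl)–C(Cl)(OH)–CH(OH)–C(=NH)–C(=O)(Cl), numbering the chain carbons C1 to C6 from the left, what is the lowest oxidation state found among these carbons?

Count +1 for every bond to an atom more electronegative than carbon and −1 for every bond to one less electronegative; C–C bonds are 0. Tallying each carbon:
C1: 1C, 2H, 1F → 0 − 2 + 1 = -1
C2: 2C, 1Cl, 1Br → 0 + 1 + 1 = +2
C3: 2C, 1O, 1Cl → 0 + 1 + 1 = +2
C4: 2C, 1H, 1O → 0 − 1 + 1 = 0
C5: 2C, 2N → 0 + 2 = +2
C6: 1C, 2O, 1Cl → 0 + 2 + 1 = +3
The lowest value is -1.

-1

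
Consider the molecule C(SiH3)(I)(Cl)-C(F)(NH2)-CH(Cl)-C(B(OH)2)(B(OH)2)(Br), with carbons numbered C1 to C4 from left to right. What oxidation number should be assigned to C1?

+1

Count +1 for every bond to an atom more electronegative than carbon and −1 for every bond to one less electronegative; C–C bonds are 0.
C1 has one bond to C (0), one bond to Si (-1), one bond to I (+1), one bond to Cl (+1).
Oxidation state = 0 − 1 + 1 + 1 = +1.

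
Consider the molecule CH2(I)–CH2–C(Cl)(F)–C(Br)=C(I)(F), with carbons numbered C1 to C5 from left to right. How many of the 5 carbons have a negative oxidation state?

2

Tallying each carbon's bonds:
C1: 1C, 2H, 1I → 0 − 2 + 1 = -1
C2: 2C, 2H → 0 − 2 = -2
C3: 2C, 1F, 1Cl → 0 + 1 + 1 = +2
C4: 3C, 1Br → 0 + 1 = +1
C5: 2C, 1F, 1I → 0 + 1 + 1 = +2
2 carbons (C1, C2) meet the condition.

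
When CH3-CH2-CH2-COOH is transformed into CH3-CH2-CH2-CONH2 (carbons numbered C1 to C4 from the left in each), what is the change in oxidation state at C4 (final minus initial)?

0

Before: C4 has 1 bond to C, 3 bonds to O → oxidation state +3.
After: C4 has 1 bond to C, 2 bonds to O, 1 bond to N → oxidation state +3.
Δ = +3 − (+3) = 0, so no net redox change at C4.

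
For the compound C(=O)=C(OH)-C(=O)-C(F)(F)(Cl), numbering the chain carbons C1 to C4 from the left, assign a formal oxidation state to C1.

C1 has a double bond to C (2×0 = 0), a double bond to O (2×+1 = +2).
Oxidation state = 0 + 2 = +2.

+2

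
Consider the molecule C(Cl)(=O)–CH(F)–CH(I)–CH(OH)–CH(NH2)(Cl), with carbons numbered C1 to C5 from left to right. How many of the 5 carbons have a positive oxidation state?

Tallying each carbon's bonds:
C1: 1C, 2O, 1Cl → 0 + 2 + 1 = +3
C2: 2C, 1H, 1F → 0 − 1 + 1 = 0
C3: 2C, 1H, 1I → 0 − 1 + 1 = 0
C4: 2C, 1H, 1O → 0 − 1 + 1 = 0
C5: 1C, 1H, 1N, 1Cl → 0 − 1 + 1 + 1 = +1
2 carbons (C1, C5) meet the condition.

2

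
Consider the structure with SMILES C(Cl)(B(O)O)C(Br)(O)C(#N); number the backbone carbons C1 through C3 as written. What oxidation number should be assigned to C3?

+3

Each bond to a more electronegative atom (O, N, halogen) counts +1, each bond to a less electronegative atom (H, metal, B, Si) counts −1, and each C–C bond counts 0.
C3 has one bond to C (0), a triple bond to N (3×+1 = +3).
Oxidation state = 0 + 3 = +3.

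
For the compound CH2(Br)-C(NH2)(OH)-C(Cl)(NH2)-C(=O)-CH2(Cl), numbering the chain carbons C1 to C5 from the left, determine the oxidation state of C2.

C2 has one bond to C (0), one bond to C (0), one bond to N (+1), one bond to O (+1).
Oxidation state = 0 + 0 + 1 + 1 = +2.

+2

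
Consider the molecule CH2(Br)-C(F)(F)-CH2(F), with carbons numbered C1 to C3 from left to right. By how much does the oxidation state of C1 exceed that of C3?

0

C1: 1C, 2H, 1Br → 0 − 2 + 1 = -1
C3: 1C, 2H, 1F → 0 − 2 + 1 = -1
Difference: -1 − (-1) = 0.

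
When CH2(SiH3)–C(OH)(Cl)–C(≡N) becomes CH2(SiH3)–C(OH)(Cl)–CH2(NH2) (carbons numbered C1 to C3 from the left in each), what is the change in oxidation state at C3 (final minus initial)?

-4

Before: C3 has 1 bond to C, 3 bonds to N → oxidation state +3.
After: C3 has 1 bond to C, 2 bonds to H, 1 bond to N → oxidation state -1.
Δ = -1 − (+3) = -4, so this is a reduction at C3.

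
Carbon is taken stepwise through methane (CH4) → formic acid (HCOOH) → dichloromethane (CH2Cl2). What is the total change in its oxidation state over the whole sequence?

Carbon oxidation states along the series — methane: -4, formic acid: +2, dichloromethane: 0.
Net change = 0 − (-4) = +4.

+4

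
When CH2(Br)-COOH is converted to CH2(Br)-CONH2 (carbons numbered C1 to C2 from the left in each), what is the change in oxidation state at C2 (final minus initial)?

0

Before: C2 has 1 bond to C, 3 bonds to O → oxidation state +3.
After: C2 has 1 bond to C, 2 bonds to O, 1 bond to N → oxidation state +3.
Δ = +3 − (+3) = 0, so no net redox change at C2.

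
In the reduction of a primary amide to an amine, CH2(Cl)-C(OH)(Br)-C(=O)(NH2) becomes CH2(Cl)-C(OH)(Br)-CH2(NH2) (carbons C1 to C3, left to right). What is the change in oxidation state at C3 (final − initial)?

-4

Before: C3 has 1 bond to C, 2 bonds to O, 1 bond to N → oxidation state +3.
After: C3 has 1 bond to C, 2 bonds to H, 1 bond to N → oxidation state -1.
Δ = -1 − (+3) = -4, so this is a reduction at C3.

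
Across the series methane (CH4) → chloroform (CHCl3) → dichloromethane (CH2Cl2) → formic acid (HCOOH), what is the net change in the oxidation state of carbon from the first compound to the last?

+6

Carbon oxidation states along the series — methane: -4, chloroform: +2, dichloromethane: 0, formic acid: +2.
Net change = +2 − (-4) = +6.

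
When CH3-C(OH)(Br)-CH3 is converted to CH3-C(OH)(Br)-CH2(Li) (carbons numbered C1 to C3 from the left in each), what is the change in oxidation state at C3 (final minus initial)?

Before: C3 has 1 bond to C, 3 bonds to H → oxidation state -3.
After: C3 has 1 bond to C, 2 bonds to H, 1 bond to Li → oxidation state -3.
Δ = -3 − (-3) = 0, so no net redox change at C3.

0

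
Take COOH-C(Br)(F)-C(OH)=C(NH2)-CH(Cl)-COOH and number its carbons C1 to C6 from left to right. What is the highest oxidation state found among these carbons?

+3

Bonds to more-electronegative neighbours contribute +1 each, bonds to H or metals contribute −1 each, and C–C bonds contribute 0. Tallying each carbon:
C1: 1C, 3O → 0 + 3 = +3
C2: 2C, 1F, 1Br → 0 + 1 + 1 = +2
C3: 3C, 1O → 0 + 1 = +1
C4: 3C, 1N → 0 + 1 = +1
C5: 2C, 1H, 1Cl → 0 − 1 + 1 = 0
C6: 1C, 3O → 0 + 3 = +3
The highest value is +3.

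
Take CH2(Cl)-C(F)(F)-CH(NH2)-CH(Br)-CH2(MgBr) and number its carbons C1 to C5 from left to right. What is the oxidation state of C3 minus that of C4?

0

C3: 2C, 1H, 1N → 0 − 1 + 1 = 0
C4: 2C, 1H, 1Br → 0 − 1 + 1 = 0
Difference: 0 − (0) = 0.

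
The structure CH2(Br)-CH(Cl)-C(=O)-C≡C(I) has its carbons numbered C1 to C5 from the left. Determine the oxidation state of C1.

Assign +1 per bond to O/N/halogen, −1 per bond to H or an electropositive element, and 0 per bond to carbon.
C1 has one bond to C (0), one bond to Br (+1), one bond to H (-1), one bond to H (-1).
Oxidation state = 0 + 1 − 1 − 1 = -1.

-1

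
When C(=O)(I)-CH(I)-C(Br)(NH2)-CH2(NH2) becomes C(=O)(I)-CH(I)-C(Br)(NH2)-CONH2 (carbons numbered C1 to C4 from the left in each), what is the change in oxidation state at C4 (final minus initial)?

Before: C4 has 1 bond to C, 2 bonds to H, 1 bond to N → oxidation state -1.
After: C4 has 1 bond to C, 2 bonds to O, 1 bond to N → oxidation state +3.
Δ = +3 − (-1) = +4, so this is an oxidation at C4.

+4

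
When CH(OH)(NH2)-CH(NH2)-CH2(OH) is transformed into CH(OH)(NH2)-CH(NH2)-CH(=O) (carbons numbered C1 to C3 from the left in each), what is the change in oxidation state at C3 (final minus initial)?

+2

Before: C3 has 1 bond to C, 2 bonds to H, 1 bond to O → oxidation state -1.
After: C3 has 1 bond to C, 1 bond to H, 2 bonds to O → oxidation state +1.
Δ = +1 − (-1) = +2, so this is an oxidation at C3.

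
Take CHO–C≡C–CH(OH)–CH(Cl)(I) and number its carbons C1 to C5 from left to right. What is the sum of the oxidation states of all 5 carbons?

+2

Each bond to a more electronegative atom (O, N, halogen) counts +1, each bond to a less electronegative atom (H, metal, B, Si) counts −1, and each C–C bond counts 0. Tallying each carbon:
C1: 1C, 1H, 2O → 0 − 1 + 2 = +1
C2: 4C → 0 = 0
C3: 4C → 0 = 0
C4: 2C, 1H, 1O → 0 − 1 + 1 = 0
C5: 1C, 1H, 1Cl, 1I → 0 − 1 + 1 + 1 = +1
Sum = +1 + 0 + 0 + 0 + 1 = +2.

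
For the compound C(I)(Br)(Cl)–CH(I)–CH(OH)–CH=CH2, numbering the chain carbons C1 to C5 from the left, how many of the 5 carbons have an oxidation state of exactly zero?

Tallying each carbon's bonds:
C1: 1C, 1Cl, 1Br, 1I → 0 + 1 + 1 + 1 = +3
C2: 2C, 1H, 1I → 0 − 1 + 1 = 0
C3: 2C, 1H, 1O → 0 − 1 + 1 = 0
C4: 3C, 1H → 0 − 1 = -1
C5: 2C, 2H → 0 − 2 = -2
2 carbons (C2, C3) meet the condition.

2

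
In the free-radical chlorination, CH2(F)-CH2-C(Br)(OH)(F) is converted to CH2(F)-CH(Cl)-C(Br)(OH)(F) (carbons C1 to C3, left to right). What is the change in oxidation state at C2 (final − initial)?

Before: C2 has 2 bonds to C, 2 bonds to H → oxidation state -2.
After: C2 has 2 bonds to C, 1 bond to H, 1 bond to Cl → oxidation state 0.
Δ = 0 − (-2) = +2, so this is an oxidation at C2.

+2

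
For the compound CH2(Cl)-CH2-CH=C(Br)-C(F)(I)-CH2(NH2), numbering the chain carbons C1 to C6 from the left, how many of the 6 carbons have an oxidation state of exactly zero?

Tallying each carbon's bonds:
C1: 1C, 2H, 1Cl → 0 − 2 + 1 = -1
C2: 2C, 2H → 0 − 2 = -2
C3: 3C, 1H → 0 − 1 = -1
C4: 3C, 1Br → 0 + 1 = +1
C5: 2C, 1F, 1I → 0 + 1 + 1 = +2
C6: 1C, 2H, 1N → 0 − 2 + 1 = -1
0 carbons meet the condition.

0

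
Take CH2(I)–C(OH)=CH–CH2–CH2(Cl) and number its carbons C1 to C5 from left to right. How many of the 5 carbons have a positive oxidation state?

1

Count +1 for every bond to an atom more electronegative than carbon and −1 for every bond to one less electronegative; C–C bonds are 0. Tallying each carbon:
C1: 1C, 2H, 1I → 0 − 2 + 1 = -1
C2: 3C, 1O → 0 + 1 = +1
C3: 3C, 1H → 0 − 1 = -1
C4: 2C, 2H → 0 − 2 = -2
C5: 1C, 2H, 1Cl → 0 − 2 + 1 = -1
1 carbon (C2) meets the condition.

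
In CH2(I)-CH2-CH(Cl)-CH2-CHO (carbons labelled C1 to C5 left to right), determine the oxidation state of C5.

Count +1 for every bond to an atom more electronegative than carbon and −1 for every bond to one less electronegative; C–C bonds are 0.
C5 has one bond to C (0), a double bond to O (2×+1 = +2), one bond to H (-1).
Oxidation state = 0 + 2 − 1 = +1.

+1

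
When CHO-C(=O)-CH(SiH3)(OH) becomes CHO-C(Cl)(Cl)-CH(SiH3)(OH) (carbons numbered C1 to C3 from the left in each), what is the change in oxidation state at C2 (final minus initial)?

Before: C2 has 2 bonds to C, 2 bonds to O → oxidation state +2.
After: C2 has 2 bonds to C, 2 bonds to Cl → oxidation state +2.
Δ = +2 − (+2) = 0, so no net redox change at C2.

0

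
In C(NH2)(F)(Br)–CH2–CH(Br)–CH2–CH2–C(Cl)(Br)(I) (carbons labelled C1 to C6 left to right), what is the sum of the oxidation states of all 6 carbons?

Bonds to more-electronegative neighbours contribute +1 each, bonds to H or metals contribute −1 each, and C–C bonds contribute 0. Tallying each carbon:
C1: 1C, 1N, 1F, 1Br → 0 + 1 + 1 + 1 = +3
C2: 2C, 2H → 0 − 2 = -2
C3: 2C, 1H, 1Br → 0 − 1 + 1 = 0
C4: 2C, 2H → 0 − 2 = -2
C5: 2C, 2H → 0 − 2 = -2
C6: 1C, 1Cl, 1Br, 1I → 0 + 1 + 1 + 1 = +3
Sum = +3 − 2 + 0 − 2 − 2 + 3 = 0.

0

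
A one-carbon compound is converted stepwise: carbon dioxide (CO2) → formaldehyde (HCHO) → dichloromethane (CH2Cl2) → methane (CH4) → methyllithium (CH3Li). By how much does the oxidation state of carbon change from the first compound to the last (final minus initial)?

Carbon oxidation states along the series — carbon dioxide: +4, formaldehyde: 0, dichloromethane: 0, methane: -4, methyllithium: -4.
Net change = -4 − (+4) = -8.

-8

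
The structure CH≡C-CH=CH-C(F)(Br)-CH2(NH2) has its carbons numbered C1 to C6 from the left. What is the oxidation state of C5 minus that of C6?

+3

C5: 2C, 1F, 1Br → 0 + 1 + 1 = +2
C6: 1C, 2H, 1N → 0 − 2 + 1 = -1
Difference: +2 − (-1) = +3.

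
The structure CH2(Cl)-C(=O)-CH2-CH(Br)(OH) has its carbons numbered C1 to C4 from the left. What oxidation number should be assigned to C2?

+2

C2 has one bond to C (0), one bond to C (0), a double bond to O (2×+1 = +2).
Oxidation state = 0 + 0 + 2 = +2.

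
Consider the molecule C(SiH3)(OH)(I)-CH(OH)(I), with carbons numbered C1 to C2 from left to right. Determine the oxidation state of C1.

+1

Count +1 for every bond to an atom more electronegative than carbon and −1 for every bond to one less electronegative; C–C bonds are 0.
C1 has one bond to C (0), one bond to Si (-1), one bond to O (+1), one bond to I (+1).
Oxidation state = 0 − 1 + 1 + 1 = +1.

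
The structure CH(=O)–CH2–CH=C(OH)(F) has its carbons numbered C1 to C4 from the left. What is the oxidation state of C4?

Assign +1 per bond to O/N/halogen, −1 per bond to H or an electropositive element, and 0 per bond to carbon.
C4 has a double bond to C (2×0 = 0), one bond to O (+1), one bond to F (+1).
Oxidation state = 0 + 1 + 1 = +2.

+2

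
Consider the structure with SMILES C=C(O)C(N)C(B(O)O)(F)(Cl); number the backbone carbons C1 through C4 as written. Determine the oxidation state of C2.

+1

Bonds to more-electronegative neighbours contribute +1 each, bonds to H or metals contribute −1 each, and C–C bonds contribute 0.
C2 has a double bond to C (2×0 = 0), one bond to C (0), one bond to O (+1).
Oxidation state = 0 + 0 + 1 = +1.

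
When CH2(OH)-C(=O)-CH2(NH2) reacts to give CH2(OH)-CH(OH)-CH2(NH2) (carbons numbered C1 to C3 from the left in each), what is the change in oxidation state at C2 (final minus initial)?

Before: C2 has 2 bonds to C, 2 bonds to O → oxidation state +2.
After: C2 has 2 bonds to C, 1 bond to H, 1 bond to O → oxidation state 0.
Δ = 0 − (+2) = -2, so this is a reduction at C2.

-2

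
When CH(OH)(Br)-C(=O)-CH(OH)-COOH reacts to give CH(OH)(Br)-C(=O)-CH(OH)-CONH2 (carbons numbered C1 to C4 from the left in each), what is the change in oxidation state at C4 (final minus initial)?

Before: C4 has 1 bond to C, 3 bonds to O → oxidation state +3.
After: C4 has 1 bond to C, 2 bonds to O, 1 bond to N → oxidation state +3.
Δ = +3 − (+3) = 0, so no net redox change at C4.

0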